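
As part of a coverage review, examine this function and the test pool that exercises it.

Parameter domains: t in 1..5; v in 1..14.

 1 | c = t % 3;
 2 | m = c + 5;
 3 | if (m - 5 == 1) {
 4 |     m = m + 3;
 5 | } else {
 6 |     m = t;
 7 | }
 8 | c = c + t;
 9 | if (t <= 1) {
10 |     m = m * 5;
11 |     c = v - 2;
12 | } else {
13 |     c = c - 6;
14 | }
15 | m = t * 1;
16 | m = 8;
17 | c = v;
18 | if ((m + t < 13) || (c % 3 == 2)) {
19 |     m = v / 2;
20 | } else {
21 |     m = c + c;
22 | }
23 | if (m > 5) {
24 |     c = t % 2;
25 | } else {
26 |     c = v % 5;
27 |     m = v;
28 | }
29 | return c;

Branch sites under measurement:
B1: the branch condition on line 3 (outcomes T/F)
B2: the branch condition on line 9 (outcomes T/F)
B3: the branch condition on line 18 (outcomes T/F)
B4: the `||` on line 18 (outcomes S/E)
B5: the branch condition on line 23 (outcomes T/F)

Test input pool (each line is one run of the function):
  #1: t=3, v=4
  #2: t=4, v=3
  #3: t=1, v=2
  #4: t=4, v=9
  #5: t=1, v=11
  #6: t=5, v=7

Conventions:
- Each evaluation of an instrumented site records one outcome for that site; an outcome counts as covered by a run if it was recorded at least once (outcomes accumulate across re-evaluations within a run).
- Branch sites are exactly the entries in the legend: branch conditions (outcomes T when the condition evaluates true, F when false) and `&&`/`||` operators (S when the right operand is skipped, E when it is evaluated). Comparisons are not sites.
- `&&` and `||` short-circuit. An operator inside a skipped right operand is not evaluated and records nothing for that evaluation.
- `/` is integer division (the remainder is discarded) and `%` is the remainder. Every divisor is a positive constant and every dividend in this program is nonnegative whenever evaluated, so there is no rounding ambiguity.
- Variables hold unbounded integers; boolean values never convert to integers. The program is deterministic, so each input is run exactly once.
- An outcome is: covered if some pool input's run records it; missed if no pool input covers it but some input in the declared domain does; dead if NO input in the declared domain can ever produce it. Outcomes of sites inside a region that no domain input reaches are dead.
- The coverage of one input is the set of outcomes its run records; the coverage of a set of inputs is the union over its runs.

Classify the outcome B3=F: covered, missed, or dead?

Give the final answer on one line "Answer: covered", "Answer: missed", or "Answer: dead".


B3=F is recorded by pool input(s) 6 -> covered
Answer: covered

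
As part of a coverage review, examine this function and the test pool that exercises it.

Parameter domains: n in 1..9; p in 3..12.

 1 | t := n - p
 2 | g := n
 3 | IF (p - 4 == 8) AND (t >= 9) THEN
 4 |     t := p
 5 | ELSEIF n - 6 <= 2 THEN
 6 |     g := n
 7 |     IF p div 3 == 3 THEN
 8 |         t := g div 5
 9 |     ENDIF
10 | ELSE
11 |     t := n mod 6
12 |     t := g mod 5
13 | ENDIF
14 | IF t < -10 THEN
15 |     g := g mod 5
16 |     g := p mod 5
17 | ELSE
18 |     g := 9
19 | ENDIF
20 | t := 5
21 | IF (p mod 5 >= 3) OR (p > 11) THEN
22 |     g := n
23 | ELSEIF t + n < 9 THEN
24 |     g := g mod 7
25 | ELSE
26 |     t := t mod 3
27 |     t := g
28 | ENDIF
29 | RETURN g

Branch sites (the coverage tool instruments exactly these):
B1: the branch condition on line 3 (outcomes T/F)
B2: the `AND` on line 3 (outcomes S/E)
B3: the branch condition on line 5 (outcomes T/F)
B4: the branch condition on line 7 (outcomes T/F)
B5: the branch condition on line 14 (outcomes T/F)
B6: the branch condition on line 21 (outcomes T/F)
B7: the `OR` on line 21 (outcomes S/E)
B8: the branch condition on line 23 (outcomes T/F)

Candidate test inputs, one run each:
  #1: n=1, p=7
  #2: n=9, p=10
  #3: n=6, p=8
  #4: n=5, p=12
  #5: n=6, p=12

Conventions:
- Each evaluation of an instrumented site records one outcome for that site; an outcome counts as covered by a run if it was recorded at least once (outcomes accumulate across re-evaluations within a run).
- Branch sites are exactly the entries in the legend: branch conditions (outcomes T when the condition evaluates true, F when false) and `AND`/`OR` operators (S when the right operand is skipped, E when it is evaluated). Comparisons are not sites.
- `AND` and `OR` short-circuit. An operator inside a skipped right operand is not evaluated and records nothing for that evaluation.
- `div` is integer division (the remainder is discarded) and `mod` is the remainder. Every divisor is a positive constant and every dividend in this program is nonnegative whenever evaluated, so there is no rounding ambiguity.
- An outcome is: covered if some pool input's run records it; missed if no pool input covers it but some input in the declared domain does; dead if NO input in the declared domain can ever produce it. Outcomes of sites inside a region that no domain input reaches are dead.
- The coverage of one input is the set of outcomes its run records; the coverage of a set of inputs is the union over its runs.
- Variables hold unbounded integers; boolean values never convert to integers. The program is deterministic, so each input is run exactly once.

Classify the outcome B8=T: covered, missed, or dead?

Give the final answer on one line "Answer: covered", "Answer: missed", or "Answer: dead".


B8=T is recorded by pool input(s) 1 -> covered
Answer: covered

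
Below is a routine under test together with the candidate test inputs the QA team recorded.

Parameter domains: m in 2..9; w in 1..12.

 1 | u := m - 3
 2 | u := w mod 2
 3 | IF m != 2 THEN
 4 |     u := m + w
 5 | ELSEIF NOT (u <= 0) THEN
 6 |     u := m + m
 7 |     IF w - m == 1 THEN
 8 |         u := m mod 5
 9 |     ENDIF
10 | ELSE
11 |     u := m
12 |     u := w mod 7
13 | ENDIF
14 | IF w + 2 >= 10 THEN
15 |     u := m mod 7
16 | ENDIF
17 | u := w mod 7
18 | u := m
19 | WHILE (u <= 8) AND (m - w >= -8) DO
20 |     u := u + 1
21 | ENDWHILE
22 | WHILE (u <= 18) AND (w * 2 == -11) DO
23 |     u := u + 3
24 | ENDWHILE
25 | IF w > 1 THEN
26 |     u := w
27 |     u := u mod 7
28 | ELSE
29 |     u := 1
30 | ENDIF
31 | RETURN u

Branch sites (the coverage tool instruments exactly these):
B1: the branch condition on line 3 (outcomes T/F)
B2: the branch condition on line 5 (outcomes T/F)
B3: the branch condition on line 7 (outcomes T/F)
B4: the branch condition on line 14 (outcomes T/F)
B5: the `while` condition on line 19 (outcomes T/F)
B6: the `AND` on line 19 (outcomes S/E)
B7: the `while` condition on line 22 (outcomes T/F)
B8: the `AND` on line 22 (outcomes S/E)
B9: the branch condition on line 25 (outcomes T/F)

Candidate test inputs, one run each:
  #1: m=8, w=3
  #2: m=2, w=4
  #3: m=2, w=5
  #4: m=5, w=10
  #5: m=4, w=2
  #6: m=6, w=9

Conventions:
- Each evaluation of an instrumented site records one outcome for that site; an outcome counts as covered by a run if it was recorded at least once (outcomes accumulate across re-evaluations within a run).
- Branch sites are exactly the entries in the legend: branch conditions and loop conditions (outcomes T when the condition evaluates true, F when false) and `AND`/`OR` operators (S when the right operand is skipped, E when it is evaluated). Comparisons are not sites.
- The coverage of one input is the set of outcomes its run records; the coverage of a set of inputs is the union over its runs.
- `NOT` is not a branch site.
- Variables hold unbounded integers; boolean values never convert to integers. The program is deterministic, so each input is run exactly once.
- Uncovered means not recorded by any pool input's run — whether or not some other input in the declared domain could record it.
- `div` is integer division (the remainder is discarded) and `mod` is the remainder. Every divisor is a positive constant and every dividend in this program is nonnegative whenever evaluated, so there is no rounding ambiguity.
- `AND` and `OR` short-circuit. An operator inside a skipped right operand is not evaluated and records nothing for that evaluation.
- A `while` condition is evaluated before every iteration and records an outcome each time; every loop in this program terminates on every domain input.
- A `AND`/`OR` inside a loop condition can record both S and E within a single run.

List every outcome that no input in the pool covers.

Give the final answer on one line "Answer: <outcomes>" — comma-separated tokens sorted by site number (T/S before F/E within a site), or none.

test 1 (m=8, w=3) hits B1=T, B4=F, B5=T, B5=F, B6=S, B6=E, B7=F, B8=E, B9=T
test 2 (m=2, w=4) hits B1=F, B2=F, B4=F, B5=T, B5=F, B6=S, B6=E, B7=F, B8=E, B9=T
test 3 (m=2, w=5) hits B1=F, B2=T, B3=F, B4=F, B5=T, B5=F, B6=S, B6=E, B7=F, B8=E, B9=T
test 4 (m=5, w=10) hits B1=T, B4=T, B5=T, B5=F, B6=S, B6=E, B7=F, B8=E, B9=T
test 5 (m=4, w=2) hits B1=T, B4=F, B5=T, B5=F, B6=S, B6=E, B7=F, B8=E, B9=T
test 6 (m=6, w=9) hits B1=T, B4=T, B5=T, B5=F, B6=S, B6=E, B7=F, B8=E, B9=T
union over the pool: B1=T, B1=F, B2=T, B2=F, B3=F, B4=T, B4=F, B5=T, B5=F, B6=S, B6=E, B7=F, B8=E, B9=T
uncovered (4 of 18): B3=T, B7=T, B8=S, B9=F

Answer: B3=T, B7=T, B8=S, B9=F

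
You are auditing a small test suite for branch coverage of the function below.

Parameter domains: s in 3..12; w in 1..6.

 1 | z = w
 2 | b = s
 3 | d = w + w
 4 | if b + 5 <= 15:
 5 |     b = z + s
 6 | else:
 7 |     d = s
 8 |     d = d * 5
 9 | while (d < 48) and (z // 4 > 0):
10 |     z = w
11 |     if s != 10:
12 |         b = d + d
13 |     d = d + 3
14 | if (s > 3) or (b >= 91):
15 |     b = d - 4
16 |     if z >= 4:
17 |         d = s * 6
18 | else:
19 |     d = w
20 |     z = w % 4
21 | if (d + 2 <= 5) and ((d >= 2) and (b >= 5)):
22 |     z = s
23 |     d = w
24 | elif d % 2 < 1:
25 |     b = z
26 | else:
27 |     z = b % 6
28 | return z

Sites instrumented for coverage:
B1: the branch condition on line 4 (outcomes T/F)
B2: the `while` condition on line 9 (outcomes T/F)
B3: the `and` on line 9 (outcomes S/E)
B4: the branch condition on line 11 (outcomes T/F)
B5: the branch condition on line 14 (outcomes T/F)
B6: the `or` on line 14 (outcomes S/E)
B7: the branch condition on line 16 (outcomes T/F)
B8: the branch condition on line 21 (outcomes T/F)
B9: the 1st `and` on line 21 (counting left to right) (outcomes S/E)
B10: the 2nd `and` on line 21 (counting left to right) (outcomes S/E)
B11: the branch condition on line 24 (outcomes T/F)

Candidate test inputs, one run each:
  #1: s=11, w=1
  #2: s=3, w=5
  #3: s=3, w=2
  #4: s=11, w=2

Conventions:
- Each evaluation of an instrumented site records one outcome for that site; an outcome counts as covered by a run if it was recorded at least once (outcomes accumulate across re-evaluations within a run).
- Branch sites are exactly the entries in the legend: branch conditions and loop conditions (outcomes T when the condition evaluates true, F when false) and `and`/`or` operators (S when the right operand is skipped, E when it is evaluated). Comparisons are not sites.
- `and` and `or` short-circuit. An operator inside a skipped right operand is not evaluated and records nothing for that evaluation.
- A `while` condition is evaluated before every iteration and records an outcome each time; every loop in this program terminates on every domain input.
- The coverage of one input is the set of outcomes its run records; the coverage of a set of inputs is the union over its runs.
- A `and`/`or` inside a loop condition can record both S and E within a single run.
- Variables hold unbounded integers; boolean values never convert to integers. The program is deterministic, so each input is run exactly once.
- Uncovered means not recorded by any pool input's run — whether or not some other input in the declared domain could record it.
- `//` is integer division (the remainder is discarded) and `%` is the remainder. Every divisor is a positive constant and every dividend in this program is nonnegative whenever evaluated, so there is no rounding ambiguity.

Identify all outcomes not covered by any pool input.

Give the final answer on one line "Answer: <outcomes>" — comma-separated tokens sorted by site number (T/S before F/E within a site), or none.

run #1 (s=11, w=1) runs B1->F, B3->S, B2->F, B6->S, B5->T, B7->F, B9->S, B8->F, B11->F; records B1=F, B2=F, B3=S, B5=T, B6=S, B7=F, B8=F, B9=S, B11=F
run #2 (s=3, w=5) runs B1->T, B3->E, B2->T, B4->T, B3->E, B2->T, B4->T, B3->E, B2->T, B4->T, B3->E, B2->T, B4->T, B3->E, ...; records B1=T, B2=T, B2=F, B3=S, B3=E, B4=T, B5=T, B6=E, B7=T, B8=F, B9=S, B11=T
run #3 (s=3, w=2) runs B1->T, B3->E, B2->F, B6->E, B5->F, B9->E, B10->E, B8->T; records B1=T, B2=F, B3=E, B5=F, B6=E, B8=T, B9=E, B10=E
run #4 (s=11, w=2) runs B1->F, B3->S, B2->F, B6->S, B5->T, B7->F, B9->S, B8->F, B11->F; records B1=F, B2=F, B3=S, B5=T, B6=S, B7=F, B8=F, B9=S, B11=F
union over the pool: B1=T, B1=F, B2=T, B2=F, B3=S, B3=E, B4=T, B5=T, B5=F, B6=S, B6=E, B7=T, B7=F, B8=T, B8=F, B9=S, B9=E, B10=E, B11=T, B11=F
uncovered (2 of 22): B4=F, B10=S

Answer: B4=F, B10=S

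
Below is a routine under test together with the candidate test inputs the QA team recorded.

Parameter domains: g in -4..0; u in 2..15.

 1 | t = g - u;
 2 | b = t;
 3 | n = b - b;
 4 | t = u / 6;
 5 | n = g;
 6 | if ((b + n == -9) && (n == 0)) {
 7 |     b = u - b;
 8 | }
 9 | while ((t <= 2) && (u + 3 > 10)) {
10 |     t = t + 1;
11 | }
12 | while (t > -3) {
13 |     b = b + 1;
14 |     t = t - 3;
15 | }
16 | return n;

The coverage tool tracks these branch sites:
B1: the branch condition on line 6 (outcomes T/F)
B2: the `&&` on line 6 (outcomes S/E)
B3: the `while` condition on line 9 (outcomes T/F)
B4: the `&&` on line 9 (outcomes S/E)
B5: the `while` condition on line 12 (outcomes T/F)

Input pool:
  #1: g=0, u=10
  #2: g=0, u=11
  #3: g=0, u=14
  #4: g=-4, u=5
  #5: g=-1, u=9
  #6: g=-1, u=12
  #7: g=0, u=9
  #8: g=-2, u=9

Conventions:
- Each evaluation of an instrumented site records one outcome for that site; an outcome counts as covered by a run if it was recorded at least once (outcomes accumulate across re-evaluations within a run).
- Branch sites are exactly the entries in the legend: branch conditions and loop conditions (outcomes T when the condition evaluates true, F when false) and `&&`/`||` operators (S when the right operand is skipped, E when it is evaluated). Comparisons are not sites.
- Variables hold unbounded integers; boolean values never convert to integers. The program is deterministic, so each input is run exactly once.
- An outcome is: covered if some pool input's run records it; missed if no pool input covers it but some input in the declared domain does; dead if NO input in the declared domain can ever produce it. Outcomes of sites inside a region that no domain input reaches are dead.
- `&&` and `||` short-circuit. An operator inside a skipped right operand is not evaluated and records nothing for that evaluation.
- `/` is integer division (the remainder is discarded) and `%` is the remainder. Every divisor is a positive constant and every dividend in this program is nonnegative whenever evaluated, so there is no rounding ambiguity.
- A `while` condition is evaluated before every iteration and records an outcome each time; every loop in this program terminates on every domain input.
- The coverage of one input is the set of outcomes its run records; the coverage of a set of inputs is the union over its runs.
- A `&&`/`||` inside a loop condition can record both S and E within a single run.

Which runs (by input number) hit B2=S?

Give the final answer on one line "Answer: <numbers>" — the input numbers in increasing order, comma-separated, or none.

input #1 (g=0, u=10): covers B2=S
input #2 (g=0, u=11): covers B2=S
input #3 (g=0, u=14): covers B2=S
input #4 (g=-4, u=5): covers B2=S
input #5 (g=-1, u=9): covers B2=S
input #6 (g=-1, u=12): covers B2=S
input #7 (g=0, u=9): misses B2=S
input #8 (g=-2, u=9): covers B2=S

Answer: 1, 2, 3, 4, 5, 6, 8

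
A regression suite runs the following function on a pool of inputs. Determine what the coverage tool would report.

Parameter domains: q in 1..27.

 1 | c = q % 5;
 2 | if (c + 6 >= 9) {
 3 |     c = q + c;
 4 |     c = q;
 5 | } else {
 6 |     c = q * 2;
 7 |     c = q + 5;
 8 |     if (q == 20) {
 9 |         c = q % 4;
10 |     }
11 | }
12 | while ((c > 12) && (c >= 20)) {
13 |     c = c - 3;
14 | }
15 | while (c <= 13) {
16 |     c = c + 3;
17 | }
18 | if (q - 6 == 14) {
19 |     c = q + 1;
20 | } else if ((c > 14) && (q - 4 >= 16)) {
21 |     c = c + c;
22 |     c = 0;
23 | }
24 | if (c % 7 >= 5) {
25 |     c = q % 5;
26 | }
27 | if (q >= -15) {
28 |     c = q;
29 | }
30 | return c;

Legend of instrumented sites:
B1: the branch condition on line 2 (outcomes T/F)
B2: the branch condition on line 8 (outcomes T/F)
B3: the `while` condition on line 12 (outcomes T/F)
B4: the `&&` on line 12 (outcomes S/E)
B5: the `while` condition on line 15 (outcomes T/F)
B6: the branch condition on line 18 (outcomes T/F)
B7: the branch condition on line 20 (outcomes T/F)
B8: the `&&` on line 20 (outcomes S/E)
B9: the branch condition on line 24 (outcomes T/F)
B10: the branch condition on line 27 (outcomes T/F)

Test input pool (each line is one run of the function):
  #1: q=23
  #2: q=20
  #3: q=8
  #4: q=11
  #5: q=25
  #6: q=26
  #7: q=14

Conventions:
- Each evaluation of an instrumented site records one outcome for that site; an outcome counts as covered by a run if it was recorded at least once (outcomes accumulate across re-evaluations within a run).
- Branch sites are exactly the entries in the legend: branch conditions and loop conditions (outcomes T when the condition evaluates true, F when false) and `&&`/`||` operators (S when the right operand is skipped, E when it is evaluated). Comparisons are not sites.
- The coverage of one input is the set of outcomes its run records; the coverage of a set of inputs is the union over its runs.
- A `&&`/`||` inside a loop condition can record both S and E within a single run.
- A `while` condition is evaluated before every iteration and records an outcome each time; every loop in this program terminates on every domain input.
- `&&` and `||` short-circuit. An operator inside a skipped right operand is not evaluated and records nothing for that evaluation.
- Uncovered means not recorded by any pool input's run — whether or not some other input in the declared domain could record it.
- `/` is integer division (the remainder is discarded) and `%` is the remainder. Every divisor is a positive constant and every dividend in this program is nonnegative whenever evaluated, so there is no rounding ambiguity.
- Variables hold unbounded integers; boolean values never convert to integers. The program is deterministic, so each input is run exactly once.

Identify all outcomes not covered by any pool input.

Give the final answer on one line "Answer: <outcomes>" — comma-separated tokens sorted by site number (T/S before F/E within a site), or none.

run #1 (q=23) runs B1->T, B4->E, B3->T, B4->E, B3->T, B4->E, B3->F, B5->F, B6->F, B8->E, B7->T, B9->F, B10->T; records B1=T, B3=T, B3=F, B4=E, B5=F, B6=F, B7=T, B8=E, B9=F, B10=T
run #2 (q=20) runs B1->F, B2->T, B4->S, B3->F, B5->T, B5->T, B5->T, B5->T, B5->T, B5->F, B6->T, B9->F, B10->T; records B1=F, B2=T, B3=F, B4=S, B5=T, B5=F, B6=T, B9=F, B10=T
run #3 (q=8) runs B1->T, B4->S, B3->F, B5->T, B5->T, B5->F, B6->F, B8->S, B7->F, B9->F, B10->T; records B1=T, B3=F, B4=S, B5=T, B5=F, B6=F, B7=F, B8=S, B9=F, B10=T
run #4 (q=11) runs B1->F, B2->F, B4->E, B3->F, B5->F, B6->F, B8->E, B7->F, B9->F, B10->T; records B1=F, B2=F, B3=F, B4=E, B5=F, B6=F, B7=F, B8=E, B9=F, B10=T
run #5 (q=25) runs B1->F, B2->F, B4->E, B3->T, B4->E, B3->T, B4->E, B3->T, B4->E, B3->T, B4->E, B3->F, B5->F, B6->F, ...; records B1=F, B2=F, B3=T, B3=F, B4=E, B5=F, B6=F, B7=T, B8=E, B9=F, B10=T
run #6 (q=26) runs B1->F, B2->F, B4->E, B3->T, B4->E, B3->T, B4->E, B3->T, B4->E, B3->T, B4->E, B3->F, B5->F, B6->F, ...; records B1=F, B2=F, B3=T, B3=F, B4=E, B5=F, B6=F, B7=T, B8=E, B9=F, B10=T
run #7 (q=14) runs B1->T, B4->E, B3->F, B5->F, B6->F, B8->S, B7->F, B9->F, B10->T; records B1=T, B3=F, B4=E, B5=F, B6=F, B7=F, B8=S, B9=F, B10=T
union over the pool: B1=T, B1=F, B2=T, B2=F, B3=T, B3=F, B4=S, B4=E, B5=T, B5=F, B6=T, B6=F, B7=T, B7=F, B8=S, B8=E, B9=F, B10=T
uncovered (2 of 20): B9=T, B10=F

Answer: B9=T, B10=F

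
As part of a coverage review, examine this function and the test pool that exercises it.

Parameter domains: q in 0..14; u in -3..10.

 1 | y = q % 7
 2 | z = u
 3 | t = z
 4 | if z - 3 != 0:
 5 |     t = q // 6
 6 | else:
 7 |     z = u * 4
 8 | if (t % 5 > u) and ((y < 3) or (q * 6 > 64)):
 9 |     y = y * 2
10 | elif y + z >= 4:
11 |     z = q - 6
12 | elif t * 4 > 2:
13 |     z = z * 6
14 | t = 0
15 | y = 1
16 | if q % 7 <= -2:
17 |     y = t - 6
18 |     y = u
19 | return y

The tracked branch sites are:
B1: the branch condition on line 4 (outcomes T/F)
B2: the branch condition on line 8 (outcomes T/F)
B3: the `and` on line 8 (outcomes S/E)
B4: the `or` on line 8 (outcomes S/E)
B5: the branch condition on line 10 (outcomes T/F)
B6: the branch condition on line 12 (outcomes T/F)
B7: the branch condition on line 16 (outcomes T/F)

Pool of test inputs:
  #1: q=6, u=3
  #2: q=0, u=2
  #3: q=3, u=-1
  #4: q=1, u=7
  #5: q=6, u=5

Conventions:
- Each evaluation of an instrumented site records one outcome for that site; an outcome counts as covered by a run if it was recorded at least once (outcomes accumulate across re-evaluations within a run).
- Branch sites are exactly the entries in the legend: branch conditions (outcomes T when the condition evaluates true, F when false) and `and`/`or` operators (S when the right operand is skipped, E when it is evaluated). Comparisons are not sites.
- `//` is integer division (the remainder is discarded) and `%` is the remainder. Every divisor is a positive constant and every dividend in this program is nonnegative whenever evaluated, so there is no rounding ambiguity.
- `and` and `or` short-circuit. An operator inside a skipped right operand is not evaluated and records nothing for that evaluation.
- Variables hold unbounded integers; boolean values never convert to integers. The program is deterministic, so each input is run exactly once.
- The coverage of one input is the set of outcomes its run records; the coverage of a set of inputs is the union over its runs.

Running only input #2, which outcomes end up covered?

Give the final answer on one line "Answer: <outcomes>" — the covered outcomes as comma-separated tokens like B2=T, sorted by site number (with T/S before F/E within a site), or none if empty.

Event log for input #2 (q=0, u=2):
  B1->T, B3->S, B2->F, B5->F, B6->F, B7->F
distinct outcomes covered: B1=T, B2=F, B3=S, B5=F, B6=F, B7=F

Answer: B1=T, B2=F, B3=S, B5=F, B6=F, B7=F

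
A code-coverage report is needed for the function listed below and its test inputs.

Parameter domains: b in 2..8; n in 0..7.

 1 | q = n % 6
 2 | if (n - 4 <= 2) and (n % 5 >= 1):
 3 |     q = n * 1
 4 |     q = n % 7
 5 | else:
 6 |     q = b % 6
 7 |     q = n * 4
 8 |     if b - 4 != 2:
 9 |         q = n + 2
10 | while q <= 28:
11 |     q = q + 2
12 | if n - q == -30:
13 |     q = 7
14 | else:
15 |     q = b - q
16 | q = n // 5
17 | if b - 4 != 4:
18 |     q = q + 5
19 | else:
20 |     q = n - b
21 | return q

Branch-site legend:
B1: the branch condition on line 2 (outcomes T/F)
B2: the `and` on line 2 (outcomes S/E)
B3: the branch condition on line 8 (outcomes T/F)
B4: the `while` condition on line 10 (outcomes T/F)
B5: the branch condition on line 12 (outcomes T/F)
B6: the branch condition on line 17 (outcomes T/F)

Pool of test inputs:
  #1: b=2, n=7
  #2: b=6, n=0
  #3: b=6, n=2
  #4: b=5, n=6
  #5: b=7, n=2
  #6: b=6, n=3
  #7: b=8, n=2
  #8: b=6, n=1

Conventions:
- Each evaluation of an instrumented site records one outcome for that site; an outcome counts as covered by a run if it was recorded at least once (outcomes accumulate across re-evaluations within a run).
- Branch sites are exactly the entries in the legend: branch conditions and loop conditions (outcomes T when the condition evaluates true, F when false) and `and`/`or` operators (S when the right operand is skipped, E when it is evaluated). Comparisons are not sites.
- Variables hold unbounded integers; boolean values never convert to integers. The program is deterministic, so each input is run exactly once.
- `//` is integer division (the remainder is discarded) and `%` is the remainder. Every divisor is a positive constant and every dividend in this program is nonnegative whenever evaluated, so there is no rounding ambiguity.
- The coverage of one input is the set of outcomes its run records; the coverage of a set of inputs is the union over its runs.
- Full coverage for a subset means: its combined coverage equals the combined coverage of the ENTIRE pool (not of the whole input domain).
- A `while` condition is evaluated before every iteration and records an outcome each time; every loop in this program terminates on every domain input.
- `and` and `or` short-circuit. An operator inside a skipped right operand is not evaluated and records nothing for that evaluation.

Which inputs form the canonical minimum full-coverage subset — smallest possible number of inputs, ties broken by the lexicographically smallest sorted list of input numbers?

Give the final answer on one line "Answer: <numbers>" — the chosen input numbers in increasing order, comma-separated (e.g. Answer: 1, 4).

input #1 (b=2, n=7): events B2->S, B1->F, B3->T, B4->T, B4->T, B4->T, B4->T, B4->T, B4->T, B4->T, B4->T, B4->T, B4->T, B4->F, ...; covers B1=F, B2=S, B3=T, B4=T, B4=F, B5=F, B6=T
input #2 (b=6, n=0): events B2->E, B1->F, B3->F, B4->T, B4->T, B4->T, B4->T, B4->T, B4->T, B4->T, B4->T, B4->T, B4->T, B4->T, ...; covers B1=F, B2=E, B3=F, B4=T, B4=F, B5=T, B6=T
input #3 (b=6, n=2): events B2->E, B1->T, B4->T, B4->T, B4->T, B4->T, B4->T, B4->T, B4->T, B4->T, B4->T, B4->T, B4->T, B4->T, ...; covers B1=T, B2=E, B4=T, B4=F, B5=F, B6=T
input #4 (b=5, n=6): events B2->E, B1->T, B4->T, B4->T, B4->T, B4->T, B4->T, B4->T, B4->T, B4->T, B4->T, B4->T, B4->T, B4->T, ...; covers B1=T, B2=E, B4=T, B4=F, B5=F, B6=T
input #5 (b=7, n=2): events B2->E, B1->T, B4->T, B4->T, B4->T, B4->T, B4->T, B4->T, B4->T, B4->T, B4->T, B4->T, B4->T, B4->T, ...; covers B1=T, B2=E, B4=T, B4=F, B5=F, B6=T
input #6 (b=6, n=3): events B2->E, B1->T, B4->T, B4->T, B4->T, B4->T, B4->T, B4->T, B4->T, B4->T, B4->T, B4->T, B4->T, B4->T, ...; covers B1=T, B2=E, B4=T, B4=F, B5=F, B6=T
input #7 (b=8, n=2): events B2->E, B1->T, B4->T, B4->T, B4->T, B4->T, B4->T, B4->T, B4->T, B4->T, B4->T, B4->T, B4->T, B4->T, ...; covers B1=T, B2=E, B4=T, B4=F, B5=F, B6=F
input #8 (b=6, n=1): events B2->E, B1->T, B4->T, B4->T, B4->T, B4->T, B4->T, B4->T, B4->T, B4->T, B4->T, B4->T, B4->T, B4->T, ...; covers B1=T, B2=E, B4=T, B4=F, B5=F, B6=T
the full pool covers 12 outcomes: B1=T, B1=F, B2=S, B2=E, B3=T, B3=F, B4=T, B4=F, B5=T, B5=F, B6=T, B6=F
size 1 is not enough: best union over all size-1 subsets is 7/12
size 2 is not enough: best union over all size-2 subsets is 10/12
inputs {1, 2, 7} (size 3) cover everything; no size-3 subset with a lexicographically smaller index list covers all 12

Answer: 1, 2, 7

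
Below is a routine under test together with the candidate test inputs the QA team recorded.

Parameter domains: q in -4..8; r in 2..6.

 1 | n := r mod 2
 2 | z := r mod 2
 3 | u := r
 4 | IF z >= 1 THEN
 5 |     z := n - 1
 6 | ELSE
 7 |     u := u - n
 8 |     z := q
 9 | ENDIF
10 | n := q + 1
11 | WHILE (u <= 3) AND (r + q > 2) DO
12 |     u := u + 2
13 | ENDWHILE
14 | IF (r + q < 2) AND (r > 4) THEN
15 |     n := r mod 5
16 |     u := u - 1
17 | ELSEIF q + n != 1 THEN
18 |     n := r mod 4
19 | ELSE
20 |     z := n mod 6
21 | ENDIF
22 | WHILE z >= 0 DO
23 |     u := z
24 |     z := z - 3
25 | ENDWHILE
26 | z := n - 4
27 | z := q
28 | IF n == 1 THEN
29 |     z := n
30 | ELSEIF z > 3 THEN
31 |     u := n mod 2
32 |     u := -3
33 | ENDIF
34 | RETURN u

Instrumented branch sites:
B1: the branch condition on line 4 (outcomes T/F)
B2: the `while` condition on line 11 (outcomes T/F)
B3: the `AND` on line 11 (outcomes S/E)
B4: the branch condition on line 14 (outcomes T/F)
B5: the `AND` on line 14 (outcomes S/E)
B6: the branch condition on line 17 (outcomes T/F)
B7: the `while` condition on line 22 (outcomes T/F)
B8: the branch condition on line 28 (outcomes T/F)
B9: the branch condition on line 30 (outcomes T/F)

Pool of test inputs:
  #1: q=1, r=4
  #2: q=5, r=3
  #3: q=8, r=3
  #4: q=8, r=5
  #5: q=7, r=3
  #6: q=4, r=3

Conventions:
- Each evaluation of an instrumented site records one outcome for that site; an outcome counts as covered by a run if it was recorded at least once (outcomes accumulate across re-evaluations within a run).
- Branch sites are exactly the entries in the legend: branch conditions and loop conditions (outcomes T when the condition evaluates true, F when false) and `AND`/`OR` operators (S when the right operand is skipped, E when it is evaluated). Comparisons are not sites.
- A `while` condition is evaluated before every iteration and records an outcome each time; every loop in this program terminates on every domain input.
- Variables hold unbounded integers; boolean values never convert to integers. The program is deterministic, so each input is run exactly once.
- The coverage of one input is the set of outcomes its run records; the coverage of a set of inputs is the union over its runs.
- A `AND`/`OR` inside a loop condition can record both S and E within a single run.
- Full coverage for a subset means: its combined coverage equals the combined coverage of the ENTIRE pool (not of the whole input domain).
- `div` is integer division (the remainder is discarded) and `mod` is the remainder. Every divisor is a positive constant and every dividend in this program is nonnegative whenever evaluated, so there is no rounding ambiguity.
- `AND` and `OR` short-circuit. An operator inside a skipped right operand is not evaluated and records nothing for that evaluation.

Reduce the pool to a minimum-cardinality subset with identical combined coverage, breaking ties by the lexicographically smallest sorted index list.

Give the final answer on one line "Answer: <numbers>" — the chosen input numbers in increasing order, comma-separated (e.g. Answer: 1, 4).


run #1 (q=1, r=4) records B1=F, B2=F, B3=S, B4=F, B5=S, B6=T, B7=T, B7=F, B8=F, B9=F
run #2 (q=5, r=3) records B1=T, B2=T, B2=F, B3=S, B3=E, B4=F, B5=S, B6=T, B7=T, B7=F, B8=F, B9=T
run #3 (q=8, r=3) records B1=T, B2=T, B2=F, B3=S, B3=E, B4=F, B5=S, B6=T, B7=T, B7=F, B8=F, B9=T
run #4 (q=8, r=5) records B1=T, B2=F, B3=S, B4=F, B5=S, B6=T, B7=T, B7=F, B8=T
run #5 (q=7, r=3) records B1=T, B2=T, B2=F, B3=S, B3=E, B4=F, B5=S, B6=T, B7=T, B7=F, B8=F, B9=T
run #6 (q=4, r=3) records B1=T, B2=T, B2=F, B3=S, B3=E, B4=F, B5=S, B6=T, B7=T, B7=F, B8=F, B9=T
pool-wide coverage (15 outcomes): B1=T, B1=F, B2=T, B2=F, B3=S, B3=E, B4=F, B5=S, B6=T, B7=T, B7=F, B8=T, B8=F, B9=T, B9=F
no size-1 subset reaches all 15 outcomes (best union: 12/15)
no size-2 subset reaches all 15 outcomes (best union: 14/15)
the canonical winner is {1, 2, 4}: size 3, full 15-outcome coverage, earliest index list among size-3 covers
Answer: 1, 2, 4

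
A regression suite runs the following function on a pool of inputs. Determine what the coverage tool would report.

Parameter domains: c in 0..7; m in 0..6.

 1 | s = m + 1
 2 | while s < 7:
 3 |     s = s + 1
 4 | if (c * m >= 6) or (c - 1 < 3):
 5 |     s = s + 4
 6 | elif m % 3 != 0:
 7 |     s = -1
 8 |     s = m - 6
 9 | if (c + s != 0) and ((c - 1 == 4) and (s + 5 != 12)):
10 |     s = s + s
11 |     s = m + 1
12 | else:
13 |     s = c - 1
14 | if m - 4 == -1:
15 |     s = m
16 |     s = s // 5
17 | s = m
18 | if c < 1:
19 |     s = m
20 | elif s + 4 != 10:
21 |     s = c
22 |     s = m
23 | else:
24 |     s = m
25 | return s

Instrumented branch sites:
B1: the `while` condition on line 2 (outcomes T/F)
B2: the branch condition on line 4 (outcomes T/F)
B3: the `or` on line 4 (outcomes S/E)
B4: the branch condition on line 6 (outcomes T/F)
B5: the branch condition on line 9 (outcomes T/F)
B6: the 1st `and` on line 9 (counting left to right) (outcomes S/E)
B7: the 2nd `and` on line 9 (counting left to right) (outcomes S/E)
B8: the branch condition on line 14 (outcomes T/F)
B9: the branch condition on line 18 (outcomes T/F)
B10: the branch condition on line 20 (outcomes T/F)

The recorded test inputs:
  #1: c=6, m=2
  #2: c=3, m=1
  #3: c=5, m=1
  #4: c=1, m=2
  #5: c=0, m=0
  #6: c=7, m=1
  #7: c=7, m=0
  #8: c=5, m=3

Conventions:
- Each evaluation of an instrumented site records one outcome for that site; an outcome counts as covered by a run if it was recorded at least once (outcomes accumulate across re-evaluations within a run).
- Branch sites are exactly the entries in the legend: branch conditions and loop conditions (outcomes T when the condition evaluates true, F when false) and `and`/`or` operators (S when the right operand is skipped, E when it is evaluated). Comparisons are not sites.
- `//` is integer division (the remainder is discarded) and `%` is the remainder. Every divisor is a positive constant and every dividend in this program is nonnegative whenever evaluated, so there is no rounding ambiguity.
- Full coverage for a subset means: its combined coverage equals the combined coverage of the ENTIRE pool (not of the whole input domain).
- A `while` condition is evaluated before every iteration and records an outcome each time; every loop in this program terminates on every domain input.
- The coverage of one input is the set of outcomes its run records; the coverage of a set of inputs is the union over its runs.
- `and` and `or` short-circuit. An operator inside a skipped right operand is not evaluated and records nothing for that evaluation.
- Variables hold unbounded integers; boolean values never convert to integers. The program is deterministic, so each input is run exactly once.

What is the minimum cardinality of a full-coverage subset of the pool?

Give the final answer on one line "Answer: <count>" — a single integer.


#1 (c=6, m=2) -> B1->T, B1->T, B1->T, B1->T, B1->F, B3->S, B2->T, B6->E, B7->S, B5->F, B8->F, B9->F, B10->T; covered: B1=T, B1=F, B2=T, B3=S, B5=F, B6=E, B7=S, B8=F, B9=F, B10=T
#2 (c=3, m=1) -> B1->T, B1->T, B1->T, B1->T, B1->T, B1->F, B3->E, B2->T, B6->E, B7->S, B5->F, B8->F, B9->F, B10->T; covered: B1=T, B1=F, B2=T, B3=E, B5=F, B6=E, B7=S, B8=F, B9=F, B10=T
#3 (c=5, m=1) -> B1->T, B1->T, B1->T, B1->T, B1->T, B1->F, B3->E, B2->F, B4->T, B6->S, B5->F, B8->F, B9->F, B10->T; covered: B1=T, B1=F, B2=F, B3=E, B4=T, B5=F, B6=S, B8=F, B9=F, B10=T
#4 (c=1, m=2) -> B1->T, B1->T, B1->T, B1->T, B1->F, B3->E, B2->T, B6->E, B7->S, B5->F, B8->F, B9->F, B10->T; covered: B1=T, B1=F, B2=T, B3=E, B5=F, B6=E, B7=S, B8=F, B9=F, B10=T
#5 (c=0, m=0) -> B1->T, B1->T, B1->T, B1->T, B1->T, B1->T, B1->F, B3->E, B2->T, B6->E, B7->S, B5->F, B8->F, B9->T; covered: B1=T, B1=F, B2=T, B3=E, B5=F, B6=E, B7=S, B8=F, B9=T
#6 (c=7, m=1) -> B1->T, B1->T, B1->T, B1->T, B1->T, B1->F, B3->S, B2->T, B6->E, B7->S, B5->F, B8->F, B9->F, B10->T; covered: B1=T, B1=F, B2=T, B3=S, B5=F, B6=E, B7=S, B8=F, B9=F, B10=T
#7 (c=7, m=0) -> B1->T, B1->T, B1->T, B1->T, B1->T, B1->T, B1->F, B3->E, B2->F, B4->F, B6->E, B7->S, B5->F, B8->F, ...; covered: B1=T, B1=F, B2=F, B3=E, B4=F, B5=F, B6=E, B7=S, B8=F, B9=F, B10=T
#8 (c=5, m=3) -> B1->T, B1->T, B1->T, B1->F, B3->S, B2->T, B6->E, B7->E, B5->T, B8->T, B9->F, B10->T; covered: B1=T, B1=F, B2=T, B3=S, B5=T, B6=E, B7=E, B8=T, B9=F, B10=T
together the pool reaches 19 outcomes: B1=T, B1=F, B2=T, B2=F, B3=S, B3=E, B4=T, B4=F, B5=T, B5=F, B6=S, B6=E, B7=S, B7=E, B8=T, B8=F, B9=T, B9=F, B10=T
checked all size-1 subsets: none covers 19 outcomes (max 11/19)
checked all size-2 subsets: none covers 19 outcomes (max 16/19)
checked all size-3 subsets: none covers 19 outcomes (max 18/19)
the canonical winner is {3, 5, 7, 8}: size 4, full 19-outcome coverage, earliest index list among size-4 covers
Answer: 4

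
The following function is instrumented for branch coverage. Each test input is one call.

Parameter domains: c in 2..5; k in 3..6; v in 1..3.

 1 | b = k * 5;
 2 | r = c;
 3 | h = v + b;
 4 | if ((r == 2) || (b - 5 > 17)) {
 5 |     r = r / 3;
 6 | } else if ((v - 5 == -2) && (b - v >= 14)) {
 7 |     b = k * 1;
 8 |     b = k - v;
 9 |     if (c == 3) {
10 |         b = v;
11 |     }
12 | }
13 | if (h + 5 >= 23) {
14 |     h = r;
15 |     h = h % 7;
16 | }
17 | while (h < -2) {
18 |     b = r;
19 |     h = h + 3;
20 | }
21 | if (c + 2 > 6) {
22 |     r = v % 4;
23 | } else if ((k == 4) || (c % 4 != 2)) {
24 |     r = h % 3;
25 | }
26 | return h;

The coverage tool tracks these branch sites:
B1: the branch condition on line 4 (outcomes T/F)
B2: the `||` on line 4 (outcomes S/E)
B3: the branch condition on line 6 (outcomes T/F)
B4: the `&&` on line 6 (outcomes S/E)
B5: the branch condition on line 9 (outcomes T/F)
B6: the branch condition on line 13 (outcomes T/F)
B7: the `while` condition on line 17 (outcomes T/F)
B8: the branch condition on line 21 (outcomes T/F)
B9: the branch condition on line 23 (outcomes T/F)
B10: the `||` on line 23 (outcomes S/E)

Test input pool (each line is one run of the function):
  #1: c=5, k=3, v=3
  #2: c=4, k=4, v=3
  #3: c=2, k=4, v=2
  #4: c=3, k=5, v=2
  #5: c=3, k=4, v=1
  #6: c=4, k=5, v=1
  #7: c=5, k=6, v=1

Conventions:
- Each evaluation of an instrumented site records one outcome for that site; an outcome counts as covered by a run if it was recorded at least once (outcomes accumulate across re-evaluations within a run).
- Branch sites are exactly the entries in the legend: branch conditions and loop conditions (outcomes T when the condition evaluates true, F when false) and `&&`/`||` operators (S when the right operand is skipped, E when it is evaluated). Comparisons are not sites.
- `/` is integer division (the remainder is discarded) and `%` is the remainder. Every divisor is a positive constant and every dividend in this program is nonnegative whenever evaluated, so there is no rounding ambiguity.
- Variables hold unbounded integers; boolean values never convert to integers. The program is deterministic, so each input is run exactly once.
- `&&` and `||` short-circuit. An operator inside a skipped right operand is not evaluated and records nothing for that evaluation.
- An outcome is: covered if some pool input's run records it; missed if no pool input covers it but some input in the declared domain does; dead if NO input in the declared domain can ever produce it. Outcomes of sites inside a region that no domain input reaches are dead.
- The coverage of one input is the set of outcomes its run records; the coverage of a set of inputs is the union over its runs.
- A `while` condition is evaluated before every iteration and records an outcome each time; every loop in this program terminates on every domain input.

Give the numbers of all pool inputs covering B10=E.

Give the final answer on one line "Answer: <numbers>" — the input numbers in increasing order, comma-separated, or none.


input #1 (c=5, k=3, v=3): does not produce B10=E
input #2 (c=4, k=4, v=3): does not produce B10=E
input #3 (c=2, k=4, v=2): does not produce B10=E
input #4 (c=3, k=5, v=2): produces B10=E
input #5 (c=3, k=4, v=1): does not produce B10=E
input #6 (c=4, k=5, v=1): produces B10=E
input #7 (c=5, k=6, v=1): does not produce B10=E
Answer: 4, 6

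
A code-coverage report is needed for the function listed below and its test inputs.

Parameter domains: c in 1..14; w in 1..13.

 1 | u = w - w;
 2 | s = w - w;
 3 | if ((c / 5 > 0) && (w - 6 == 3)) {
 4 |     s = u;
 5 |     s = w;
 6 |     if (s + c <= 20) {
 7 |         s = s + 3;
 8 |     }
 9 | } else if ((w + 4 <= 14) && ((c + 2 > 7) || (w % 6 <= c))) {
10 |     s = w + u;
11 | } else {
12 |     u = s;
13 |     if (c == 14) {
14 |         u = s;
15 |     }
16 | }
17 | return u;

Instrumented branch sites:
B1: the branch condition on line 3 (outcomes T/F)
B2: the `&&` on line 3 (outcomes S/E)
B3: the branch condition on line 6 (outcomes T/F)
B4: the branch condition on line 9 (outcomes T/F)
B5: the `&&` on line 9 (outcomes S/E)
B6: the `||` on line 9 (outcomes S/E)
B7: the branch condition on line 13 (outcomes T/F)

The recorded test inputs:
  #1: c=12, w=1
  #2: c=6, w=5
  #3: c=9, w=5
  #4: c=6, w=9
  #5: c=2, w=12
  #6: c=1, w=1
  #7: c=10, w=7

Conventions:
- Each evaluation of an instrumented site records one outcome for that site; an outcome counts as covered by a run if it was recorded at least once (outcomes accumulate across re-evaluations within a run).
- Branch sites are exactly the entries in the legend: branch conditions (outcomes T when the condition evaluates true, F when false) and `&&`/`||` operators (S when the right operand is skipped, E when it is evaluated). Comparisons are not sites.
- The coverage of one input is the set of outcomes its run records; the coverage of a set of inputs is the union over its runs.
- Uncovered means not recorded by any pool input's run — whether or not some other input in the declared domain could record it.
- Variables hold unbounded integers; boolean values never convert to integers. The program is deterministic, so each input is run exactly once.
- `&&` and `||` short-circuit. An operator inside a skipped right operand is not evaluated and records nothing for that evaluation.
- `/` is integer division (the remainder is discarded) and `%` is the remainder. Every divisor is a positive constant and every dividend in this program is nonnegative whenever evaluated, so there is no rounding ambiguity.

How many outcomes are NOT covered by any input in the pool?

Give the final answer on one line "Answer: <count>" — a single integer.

run #1 (c=12, w=1) records B1=F, B2=E, B4=T, B5=E, B6=S
run #2 (c=6, w=5) records B1=F, B2=E, B4=T, B5=E, B6=S
run #3 (c=9, w=5) records B1=F, B2=E, B4=T, B5=E, B6=S
run #4 (c=6, w=9) records B1=T, B2=E, B3=T
run #5 (c=2, w=12) records B1=F, B2=S, B4=F, B5=S, B7=F
run #6 (c=1, w=1) records B1=F, B2=S, B4=T, B5=E, B6=E
run #7 (c=10, w=7) records B1=F, B2=E, B4=T, B5=E, B6=S
union over the pool: B1=T, B1=F, B2=S, B2=E, B3=T, B4=T, B4=F, B5=S, B5=E, B6=S, B6=E, B7=F
uncovered (2 of 14): B3=F, B7=T

Answer: 2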